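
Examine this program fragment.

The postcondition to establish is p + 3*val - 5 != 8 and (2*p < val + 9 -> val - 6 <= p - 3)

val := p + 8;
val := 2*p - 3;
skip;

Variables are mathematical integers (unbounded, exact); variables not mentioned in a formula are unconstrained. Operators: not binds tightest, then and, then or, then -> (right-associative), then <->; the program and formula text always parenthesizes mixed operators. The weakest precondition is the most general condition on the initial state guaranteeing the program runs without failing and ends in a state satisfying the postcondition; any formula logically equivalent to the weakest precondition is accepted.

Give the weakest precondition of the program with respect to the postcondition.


Working backward. After the program, the postcondition p + 3*val - 5 != 8 and (2*p < val + 9 -> val - 6 <= p - 3) must hold; in canonical form it is p + 3*val != 13 and (2*p < val + 9 -> val <= p + 3).
Before skip: p + 3*val != 13 and (2*p < val + 9 -> val <= p + 3)
Before val := 2*p - 3: 7*p != 22 and p <= 6
Before val := p + 8: 7*p != 22 and p <= 6
Answer: WP = 7*p != 22 and p <= 6


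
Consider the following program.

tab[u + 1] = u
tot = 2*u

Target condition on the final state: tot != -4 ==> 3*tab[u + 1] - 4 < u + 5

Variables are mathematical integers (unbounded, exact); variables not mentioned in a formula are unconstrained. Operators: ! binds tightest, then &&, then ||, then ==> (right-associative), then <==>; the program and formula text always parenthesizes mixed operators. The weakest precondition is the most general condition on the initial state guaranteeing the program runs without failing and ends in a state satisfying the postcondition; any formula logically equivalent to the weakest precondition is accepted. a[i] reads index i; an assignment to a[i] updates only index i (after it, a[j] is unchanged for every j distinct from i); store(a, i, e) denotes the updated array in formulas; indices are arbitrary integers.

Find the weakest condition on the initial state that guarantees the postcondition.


Working backward. After the program, the postcondition tot != -4 ==> 3*tab[u + 1] - 4 < u + 5 must hold; in canonical form it is tot != -4 ==> 3*tab[u + 1] < u + 9.
Before tot := 2*u: 2*u != -4 ==> 3*tab[u + 1] < u + 9
Before tab[u + 1] := u: 2*u != -4 ==> 3*store(tab, u + 1, u)[u + 1] < u + 9
Answer: WP = 2*u != -4 ==> 3*store(tab, u + 1, u)[u + 1] < u + 9


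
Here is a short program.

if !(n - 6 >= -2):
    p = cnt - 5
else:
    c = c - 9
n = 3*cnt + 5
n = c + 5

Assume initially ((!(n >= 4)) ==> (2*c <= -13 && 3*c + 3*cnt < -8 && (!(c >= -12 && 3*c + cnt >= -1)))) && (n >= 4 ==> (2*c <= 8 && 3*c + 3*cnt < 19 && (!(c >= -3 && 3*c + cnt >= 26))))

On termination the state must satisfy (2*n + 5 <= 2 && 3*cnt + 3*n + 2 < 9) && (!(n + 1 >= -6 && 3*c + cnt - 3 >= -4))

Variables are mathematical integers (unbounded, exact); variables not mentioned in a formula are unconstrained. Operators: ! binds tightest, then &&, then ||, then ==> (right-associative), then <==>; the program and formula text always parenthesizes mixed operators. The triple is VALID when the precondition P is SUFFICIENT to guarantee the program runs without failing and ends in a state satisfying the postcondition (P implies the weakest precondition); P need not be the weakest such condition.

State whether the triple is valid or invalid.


Working backward. After the program, the postcondition (2*n + 5 <= 2 && 3*cnt + 3*n + 2 < 9) && (!(n + 1 >= -6 && 3*c + cnt - 3 >= -4)) must hold; in canonical form it is 2*n <= -3 && 3*cnt + 3*n < 7 && (!(n >= -7 && 3*c + cnt >= -1)).
Before n := c + 5: 2*c <= -13 && 3*c + 3*cnt < -8 && (!(c >= -12 && 3*c + cnt >= -1))
Before n := 3*cnt + 5: 2*c <= -13 && 3*c + 3*cnt < -8 && (!(c >= -12 && 3*c + cnt >= -1))
Then branch requires 2*c <= -13 && 3*c + 3*cnt < -8 && (!(c >= -12 && 3*c + cnt >= -1)); else branch requires 2*c <= 5 && 3*c + 3*cnt < 19 && (!(c >= -3 && 3*c + cnt >= 26)).
Before the if: ((!(n >= 4)) ==> (2*c <= -13 && 3*c + 3*cnt < -8 && (!(c >= -12 && 3*c + cnt >= -1)))) && (n >= 4 ==> (2*c <= 5 && 3*c + 3*cnt < 19 && (!(c >= -3 && 3*c + cnt >= 26))))
The weakest precondition is ((!(n >= 4)) ==> (2*c <= -13 && 3*c + 3*cnt < -8 && (!(c >= -12 && 3*c + cnt >= -1)))) && (n >= 4 ==> (2*c <= 5 && 3*c + 3*cnt < 19 && (!(c >= -3 && 3*c + cnt >= 26)))).
Check whether ((!(n >= 4)) ==> (2*c <= -13 && 3*c + 3*cnt < -8 && (!(c >= -12 && 3*c + cnt >= -1)))) && (n >= 4 ==> (2*c <= 8 && 3*c + 3*cnt < 19 && (!(c >= -3 && 3*c + cnt >= 26)))) implies it.
Countermodel: at the initial state c = 3, cnt = 0, n = 4, the precondition holds but the weakest precondition fails.
Answer: invalid


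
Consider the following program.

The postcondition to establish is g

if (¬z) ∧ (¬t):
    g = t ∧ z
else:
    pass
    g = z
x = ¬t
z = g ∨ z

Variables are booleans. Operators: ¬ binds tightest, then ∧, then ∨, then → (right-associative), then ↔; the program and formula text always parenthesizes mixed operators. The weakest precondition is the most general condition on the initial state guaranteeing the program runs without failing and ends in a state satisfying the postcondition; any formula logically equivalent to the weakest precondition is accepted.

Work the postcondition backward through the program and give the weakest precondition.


Working backward. After the program, g must hold.
Before z := g ∨ z: g
Before x := ¬t: g
Then branch requires t ∧ z; else branch requires z.
Before the if: (((¬z) ∧ (¬t)) → (t ∧ z)) ∧ ((¬((¬z) ∧ (¬t))) → z)
Answer: WP = (((¬z) ∧ (¬t)) → (t ∧ z)) ∧ ((¬((¬z) ∧ (¬t))) → z)


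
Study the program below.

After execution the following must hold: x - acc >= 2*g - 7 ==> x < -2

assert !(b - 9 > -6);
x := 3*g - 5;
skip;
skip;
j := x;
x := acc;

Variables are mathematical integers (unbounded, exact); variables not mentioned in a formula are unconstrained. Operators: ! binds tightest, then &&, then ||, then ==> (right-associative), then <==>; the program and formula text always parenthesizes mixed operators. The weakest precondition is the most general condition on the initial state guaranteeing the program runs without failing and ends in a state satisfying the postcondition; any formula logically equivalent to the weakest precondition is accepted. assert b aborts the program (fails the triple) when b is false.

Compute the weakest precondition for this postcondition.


Working backward. After the program, the postcondition x - acc >= 2*g - 7 ==> x < -2 must hold; in canonical form it is x >= acc + 2*g - 7 ==> x < -2.
Before x := acc: 2*g <= 7 ==> acc < -2
Before j := x: 2*g <= 7 ==> acc < -2
Before skip: 2*g <= 7 ==> acc < -2
Before skip: 2*g <= 7 ==> acc < -2
Before x := 3*g - 5: 2*g <= 7 ==> acc < -2
Before assert !(b - 9 > -6): (!(b > 3)) && (2*g <= 7 ==> acc < -2)
Answer: WP = (!(b > 3)) && (2*g <= 7 ==> acc < -2)


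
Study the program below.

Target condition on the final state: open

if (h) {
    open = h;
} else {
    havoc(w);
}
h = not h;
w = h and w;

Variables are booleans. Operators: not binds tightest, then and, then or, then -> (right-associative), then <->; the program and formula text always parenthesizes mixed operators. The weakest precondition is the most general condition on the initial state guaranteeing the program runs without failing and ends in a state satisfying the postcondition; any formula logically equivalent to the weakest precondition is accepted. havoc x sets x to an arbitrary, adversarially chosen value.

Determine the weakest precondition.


Working backward. After the program, open must hold.
Before w := h and w: open
Before h := not h: open
Then branch requires h; else branch requires open.
Before the if: (not h) -> open
Answer: WP = (not h) -> open


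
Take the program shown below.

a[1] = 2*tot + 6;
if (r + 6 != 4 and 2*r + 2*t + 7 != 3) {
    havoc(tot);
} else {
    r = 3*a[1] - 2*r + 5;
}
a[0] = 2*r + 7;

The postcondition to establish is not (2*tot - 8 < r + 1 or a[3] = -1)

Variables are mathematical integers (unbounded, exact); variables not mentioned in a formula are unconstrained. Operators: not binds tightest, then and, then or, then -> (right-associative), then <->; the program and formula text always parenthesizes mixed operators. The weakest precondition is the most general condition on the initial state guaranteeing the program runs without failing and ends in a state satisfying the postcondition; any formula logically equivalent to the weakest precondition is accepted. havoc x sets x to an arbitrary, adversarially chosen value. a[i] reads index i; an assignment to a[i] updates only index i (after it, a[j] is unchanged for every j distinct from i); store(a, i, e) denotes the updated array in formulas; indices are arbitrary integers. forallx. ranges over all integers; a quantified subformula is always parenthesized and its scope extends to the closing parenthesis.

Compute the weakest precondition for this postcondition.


Working backward. After the program, the postcondition not (2*tot - 8 < r + 1 or a[3] = -1) must hold; in canonical form it is not (2*tot < r + 9 or a[3] = -1).
Before a[0] := 2*r + 7: not (2*tot < r + 9 or a[3] = -1)
Then branch requires forall tot_1. (not (2*tot_1 < r + 9 or a[3] = -1)); else branch requires not (2*r + 2*tot < 3*a[1] + 14 or a[3] = -1).
Before the if: ((r != -2 and 2*r + 2*t != -4) -> (forall tot_1. (not (2*tot_1 < r + 9 or a[3] = -1)))) and ((not (r != -2 and 2*r + 2*t != -4)) -> (not (2*r + 2*tot < 3*a[1] + 14 or a[3] = -1)))
Before a[1] := 2*tot + 6: ((r != -2 and 2*r + 2*t != -4) -> (forall tot_1. (not (2*tot_1 < r + 9 or a[3] = -1)))) and ((not (r != -2 and 2*r + 2*t != -4)) -> (not (2*r < 4*tot + 32 or a[3] = -1)))
Answer: WP = ((r != -2 and 2*r + 2*t != -4) -> (forall tot_1. (not (2*tot_1 < r + 9 or a[3] = -1)))) and ((not (r != -2 and 2*r + 2*t != -4)) -> (not (2*r < 4*tot + 32 or a[3] = -1)))


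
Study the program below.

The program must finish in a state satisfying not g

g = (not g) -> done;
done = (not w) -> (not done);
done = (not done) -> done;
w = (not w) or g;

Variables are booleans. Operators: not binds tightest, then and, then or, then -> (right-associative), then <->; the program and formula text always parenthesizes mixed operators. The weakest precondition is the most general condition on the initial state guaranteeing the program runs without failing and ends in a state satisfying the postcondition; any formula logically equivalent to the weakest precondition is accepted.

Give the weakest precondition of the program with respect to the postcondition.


Working backward. After the program, not g must hold.
Before w := (not w) or g: not g
Before done := (not done) -> done: not g
Before done := (not w) -> (not done): not g
Before g := (not g) -> done: not ((not g) -> done)
Answer: WP = not ((not g) -> done)


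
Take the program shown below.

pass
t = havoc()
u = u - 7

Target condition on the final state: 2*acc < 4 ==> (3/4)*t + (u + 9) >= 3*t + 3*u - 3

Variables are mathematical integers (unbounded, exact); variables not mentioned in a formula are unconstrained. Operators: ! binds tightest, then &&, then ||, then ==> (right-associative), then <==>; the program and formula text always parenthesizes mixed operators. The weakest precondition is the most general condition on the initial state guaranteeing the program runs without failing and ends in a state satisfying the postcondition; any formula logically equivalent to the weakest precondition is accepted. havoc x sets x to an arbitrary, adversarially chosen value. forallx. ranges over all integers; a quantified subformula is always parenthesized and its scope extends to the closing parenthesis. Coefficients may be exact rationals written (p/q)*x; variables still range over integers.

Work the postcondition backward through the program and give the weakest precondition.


Working backward. After the program, the postcondition 2*acc < 4 ==> (3/4)*t + (u + 9) >= 3*t + 3*u - 3 must hold; in canonical form it is 2*acc < 4 ==> (9/4)*t + 2*u <= 12.
Before u := u - 7: 2*acc < 4 ==> (9/4)*t + 2*u <= 26
Before havoc t: forall t_1. (2*acc < 4 ==> (9/4)*t_1 + 2*u <= 26)
Before skip: forall t_1. (2*acc < 4 ==> (9/4)*t_1 + 2*u <= 26)
Answer: WP = forall t_1. (2*acc < 4 ==> (9/4)*t_1 + 2*u <= 26)


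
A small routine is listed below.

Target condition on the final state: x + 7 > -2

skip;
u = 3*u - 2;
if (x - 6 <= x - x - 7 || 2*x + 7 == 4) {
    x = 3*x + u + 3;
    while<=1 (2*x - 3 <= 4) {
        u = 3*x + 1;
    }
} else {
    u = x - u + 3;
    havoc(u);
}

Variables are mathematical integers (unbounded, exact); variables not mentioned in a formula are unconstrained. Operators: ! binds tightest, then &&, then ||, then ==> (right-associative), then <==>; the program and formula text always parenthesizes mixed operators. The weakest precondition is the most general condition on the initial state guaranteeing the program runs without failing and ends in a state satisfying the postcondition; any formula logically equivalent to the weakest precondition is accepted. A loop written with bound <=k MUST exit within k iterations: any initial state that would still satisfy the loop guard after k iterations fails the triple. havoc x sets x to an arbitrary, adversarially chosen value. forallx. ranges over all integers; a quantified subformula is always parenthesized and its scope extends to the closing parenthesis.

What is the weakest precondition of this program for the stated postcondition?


Working backward. After the program, the postcondition x + 7 > -2 must hold; in canonical form it is x > -9.
Then branch requires (2*u + 6*x <= 1 ==> ((!(2*u + 6*x <= 1)) && u + 3*x > -12)) && ((!(2*u + 6*x <= 1)) ==> u + 3*x > -12); else branch requires x > -9.
Before the if: ((x <= -1 || 2*x == -3) ==> ((2*u + 6*x <= 1 ==> ((!(2*u + 6*x <= 1)) && u + 3*x > -12)) && ((!(2*u + 6*x <= 1)) ==> u + 3*x > -12))) && ((!(x <= -1 || 2*x == -3)) ==> x > -9)
Before u := 3*u - 2: ((x <= -1 || 2*x == -3) ==> ((6*u + 6*x <= 5 ==> ((!(6*u + 6*x <= 5)) && 3*u + 3*x > -10)) && ((!(6*u + 6*x <= 5)) ==> 3*u + 3*x > -10))) && ((!(x <= -1 || 2*x == -3)) ==> x > -9)
Before skip: ((x <= -1 || 2*x == -3) ==> ((6*u + 6*x <= 5 ==> ((!(6*u + 6*x <= 5)) && 3*u + 3*x > -10)) && ((!(6*u + 6*x <= 5)) ==> 3*u + 3*x > -10))) && ((!(x <= -1 || 2*x == -3)) ==> x > -9)
Answer: WP = ((x <= -1 || 2*x == -3) ==> ((6*u + 6*x <= 5 ==> ((!(6*u + 6*x <= 5)) && 3*u + 3*x > -10)) && ((!(6*u + 6*x <= 5)) ==> 3*u + 3*x > -10))) && ((!(x <= -1 || 2*x == -3)) ==> x > -9)


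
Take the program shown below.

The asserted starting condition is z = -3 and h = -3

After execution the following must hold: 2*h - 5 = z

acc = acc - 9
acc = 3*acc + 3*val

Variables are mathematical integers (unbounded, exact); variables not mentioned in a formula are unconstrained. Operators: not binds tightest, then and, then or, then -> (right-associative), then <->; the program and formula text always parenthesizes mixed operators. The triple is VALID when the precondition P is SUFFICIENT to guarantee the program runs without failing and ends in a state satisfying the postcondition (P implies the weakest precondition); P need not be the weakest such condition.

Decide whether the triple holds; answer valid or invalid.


Working backward. After the program, the postcondition 2*h - 5 = z must hold; in canonical form it is 2*h = z + 5.
Before acc := 3*acc + 3*val: 2*h = z + 5
Before acc := acc - 9: 2*h = z + 5
The weakest precondition is 2*h = z + 5.
Check whether z = -3 and h = -3 implies it.
Countermodel: at the initial state h = -3, z = -3, the precondition holds but the weakest precondition fails.
Answer: invalid


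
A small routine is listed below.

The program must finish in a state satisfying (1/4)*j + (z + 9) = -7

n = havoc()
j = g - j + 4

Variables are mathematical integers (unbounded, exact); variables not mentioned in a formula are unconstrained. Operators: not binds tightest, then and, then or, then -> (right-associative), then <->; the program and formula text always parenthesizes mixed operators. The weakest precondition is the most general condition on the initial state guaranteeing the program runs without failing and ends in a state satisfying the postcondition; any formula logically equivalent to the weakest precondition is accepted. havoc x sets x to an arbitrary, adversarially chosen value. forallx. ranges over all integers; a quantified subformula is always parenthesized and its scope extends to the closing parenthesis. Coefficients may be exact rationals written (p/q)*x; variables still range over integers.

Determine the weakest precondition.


Working backward. After the program, the postcondition (1/4)*j + (z + 9) = -7 must hold; in canonical form it is (1/4)*j + z = -16.
Before j := g - j + 4: (1/4)*g + z = (1/4)*j - 17
Before havoc n: (1/4)*g + z = (1/4)*j - 17
Answer: WP = (1/4)*g + z = (1/4)*j - 17


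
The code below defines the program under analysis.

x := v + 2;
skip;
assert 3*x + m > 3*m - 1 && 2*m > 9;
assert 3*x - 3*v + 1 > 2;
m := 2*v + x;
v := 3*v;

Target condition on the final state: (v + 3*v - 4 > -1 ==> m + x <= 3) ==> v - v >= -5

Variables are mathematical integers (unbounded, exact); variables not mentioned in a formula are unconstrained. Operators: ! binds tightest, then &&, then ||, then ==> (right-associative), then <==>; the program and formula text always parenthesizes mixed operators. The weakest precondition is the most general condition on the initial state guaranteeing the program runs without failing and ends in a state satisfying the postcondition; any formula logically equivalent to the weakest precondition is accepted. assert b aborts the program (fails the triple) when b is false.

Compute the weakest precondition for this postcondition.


Working backward. After the program, the postcondition (v + 3*v - 4 > -1 ==> m + x <= 3) ==> v - v >= -5 must hold; in canonical form it is true.
Before v := 3*v: true
Before m := 2*v + x: true
Before assert 3*x - 3*v + 1 > 2: 3*x > 3*v + 1
Before assert 3*x + m > 3*m - 1 && 2*m > 9: 3*x > 2*m - 1 && 2*m > 9 && 3*x > 3*v + 1
Before skip: 3*x > 2*m - 1 && 2*m > 9 && 3*x > 3*v + 1
Before x := v + 2: 3*v > 2*m - 7 && 2*m > 9
Answer: WP = 3*v > 2*m - 7 && 2*m > 9


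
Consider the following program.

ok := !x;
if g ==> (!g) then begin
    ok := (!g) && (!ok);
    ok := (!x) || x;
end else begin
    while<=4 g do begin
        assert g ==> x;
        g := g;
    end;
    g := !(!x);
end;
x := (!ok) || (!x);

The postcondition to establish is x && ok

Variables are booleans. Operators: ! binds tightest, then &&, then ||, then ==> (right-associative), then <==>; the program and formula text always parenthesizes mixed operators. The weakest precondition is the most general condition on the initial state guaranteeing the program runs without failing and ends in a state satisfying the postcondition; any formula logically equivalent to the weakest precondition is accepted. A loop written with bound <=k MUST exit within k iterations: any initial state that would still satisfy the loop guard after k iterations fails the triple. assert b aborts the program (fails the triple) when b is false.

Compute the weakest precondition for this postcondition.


Working backward. After the program, x && ok must hold.
Before x := (!ok) || (!x): ((!ok) || (!x)) && ok
Then branch requires !x; else branch requires (g ==> ((g ==> x) && (g ==> ((g ==> x) && (g ==> ((g ==> x) && (g ==> ((g ==> x) && (!g) && ((!ok) || (!x)) && ok)) && ((!g) ==> (((!ok) || (!x)) && ok)))) && ((!g) ==> (((!ok) || (!x)) && ok)))) && ((!g) ==> (((!ok) || (!x)) && ok)))) && ((!g) ==> (((!ok) || (!x)) && ok)).
Before the if: ((g ==> (!g)) ==> (!x)) && ((!(g ==> (!g))) ==> ((g ==> ((g ==> x) && (g ==> ((g ==> x) && (g ==> ((g ==> x) && (g ==> ((g ==> x) && (!g) && ((!ok) || (!x)) && ok)) && ((!g) ==> (((!ok) || (!x)) && ok)))) && ((!g) ==> (((!ok) || (!x)) && ok)))) && ((!g) ==> (((!ok) || (!x)) && ok)))) && ((!g) ==> (((!ok) || (!x)) && ok))))
Before ok := !x: ((g ==> (!g)) ==> (!x)) && ((!(g ==> (!g))) ==> ((g ==> ((g ==> x) && (g ==> ((g ==> x) && (g ==> ((g ==> x) && (g ==> ((g ==> x) && (!g) && (!x))) && ((!g) ==> (!x)))) && ((!g) ==> (!x)))) && ((!g) ==> (!x)))) && ((!g) ==> (!x))))
Answer: WP = ((g ==> (!g)) ==> (!x)) && ((!(g ==> (!g))) ==> ((g ==> ((g ==> x) && (g ==> ((g ==> x) && (g ==> ((g ==> x) && (g ==> ((g ==> x) && (!g) && (!x))) && ((!g) ==> (!x)))) && ((!g) ==> (!x)))) && ((!g) ==> (!x)))) && ((!g) ==> (!x))))


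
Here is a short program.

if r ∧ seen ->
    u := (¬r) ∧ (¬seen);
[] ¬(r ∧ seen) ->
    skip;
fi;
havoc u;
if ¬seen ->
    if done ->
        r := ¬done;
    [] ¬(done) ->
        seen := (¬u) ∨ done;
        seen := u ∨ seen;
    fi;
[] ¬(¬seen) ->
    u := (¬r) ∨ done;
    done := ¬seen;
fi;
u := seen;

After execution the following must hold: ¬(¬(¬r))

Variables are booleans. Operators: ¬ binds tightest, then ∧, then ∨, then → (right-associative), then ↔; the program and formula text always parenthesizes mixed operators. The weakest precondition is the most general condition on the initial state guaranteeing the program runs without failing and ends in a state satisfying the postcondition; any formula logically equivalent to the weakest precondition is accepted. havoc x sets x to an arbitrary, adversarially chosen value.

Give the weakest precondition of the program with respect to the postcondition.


Working backward. After the program, the postcondition ¬(¬(¬r)) must hold; in canonical form it is ¬r.
Before u := seen: ¬r
Then branch requires (¬done) → (¬r); else branch requires ¬r.
Before the if: ((¬seen) → ((¬done) → (¬r))) ∧ (seen → (¬r))
Before havoc u: ((¬seen) → ((¬done) → (¬r))) ∧ (seen → (¬r))
Then branch requires ((¬seen) → ((¬done) → (¬r))) ∧ (seen → (¬r)); else branch requires ((¬seen) → ((¬done) → (¬r))) ∧ (seen → (¬r)).
Before the if: ((r ∧ seen) → (((¬seen) → ((¬done) → (¬r))) ∧ (seen → (¬r)))) ∧ ((¬(r ∧ seen)) → (((¬seen) → ((¬done) → (¬r))) ∧ (seen → (¬r))))
Answer: WP = ((r ∧ seen) → (((¬seen) → ((¬done) → (¬r))) ∧ (seen → (¬r)))) ∧ ((¬(r ∧ seen)) → (((¬seen) → ((¬done) → (¬r))) ∧ (seen → (¬r))))


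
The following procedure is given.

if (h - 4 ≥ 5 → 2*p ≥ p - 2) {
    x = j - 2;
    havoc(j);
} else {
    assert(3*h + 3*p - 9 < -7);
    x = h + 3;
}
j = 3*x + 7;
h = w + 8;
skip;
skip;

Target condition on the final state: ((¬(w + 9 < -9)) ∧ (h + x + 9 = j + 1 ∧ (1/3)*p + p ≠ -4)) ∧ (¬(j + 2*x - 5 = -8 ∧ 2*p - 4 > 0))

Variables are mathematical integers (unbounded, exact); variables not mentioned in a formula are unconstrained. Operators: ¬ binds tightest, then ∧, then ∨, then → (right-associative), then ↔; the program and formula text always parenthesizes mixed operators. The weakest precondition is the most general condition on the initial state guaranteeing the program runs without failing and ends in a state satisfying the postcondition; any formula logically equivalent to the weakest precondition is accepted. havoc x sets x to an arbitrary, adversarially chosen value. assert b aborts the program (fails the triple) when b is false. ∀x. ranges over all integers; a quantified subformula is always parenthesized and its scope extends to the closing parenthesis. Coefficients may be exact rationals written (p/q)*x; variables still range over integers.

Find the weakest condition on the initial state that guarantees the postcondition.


Working backward. After the program, the postcondition ((¬(w + 9 < -9)) ∧ (h + x + 9 = j + 1 ∧ (1/3)*p + p ≠ -4)) ∧ (¬(j + 2*x - 5 = -8 ∧ 2*p - 4 > 0)) must hold; in canonical form it is (¬(w < -18)) ∧ h + x = j - 8 ∧ (4/3)*p ≠ -4 ∧ (¬(j + 2*x = -3 ∧ 2*p > 4)).
Before skip: (¬(w < -18)) ∧ h + x = j - 8 ∧ (4/3)*p ≠ -4 ∧ (¬(j + 2*x = -3 ∧ 2*p > 4))
Before skip: (¬(w < -18)) ∧ h + x = j - 8 ∧ (4/3)*p ≠ -4 ∧ (¬(j + 2*x = -3 ∧ 2*p > 4))
Before h := w + 8: (¬(w < -18)) ∧ w + x = j - 16 ∧ (4/3)*p ≠ -4 ∧ (¬(j + 2*x = -3 ∧ 2*p > 4))
Before j := 3*x + 7: (¬(w < -18)) ∧ w = 2*x - 9 ∧ (4/3)*p ≠ -4 ∧ (¬(5*x = -10 ∧ 2*p > 4))
Then branch requires (¬(w < -18)) ∧ w = 2*j - 13 ∧ (4/3)*p ≠ -4 ∧ (¬(5*j = 0 ∧ 2*p > 4)); else branch requires 3*h + 3*p < 2 ∧ (¬(w < -18)) ∧ w = 2*h - 3 ∧ (4/3)*p ≠ -4 ∧ (¬(5*h = -25 ∧ 2*p > 4)).
Before the if: ((h ≥ 9 → p ≥ -2) → ((¬(w < -18)) ∧ w = 2*j - 13 ∧ (4/3)*p ≠ -4 ∧ (¬(5*j = 0 ∧ 2*p > 4)))) ∧ ((¬(h ≥ 9 → p ≥ -2)) → (3*h + 3*p < 2 ∧ (¬(w < -18)) ∧ w = 2*h - 3 ∧ (4/3)*p ≠ -4 ∧ (¬(5*h = -25 ∧ 2*p > 4))))
Answer: WP = ((h ≥ 9 → p ≥ -2) → ((¬(w < -18)) ∧ w = 2*j - 13 ∧ (4/3)*p ≠ -4 ∧ (¬(5*j = 0 ∧ 2*p > 4)))) ∧ ((¬(h ≥ 9 → p ≥ -2)) → (3*h + 3*p < 2 ∧ (¬(w < -18)) ∧ w = 2*h - 3 ∧ (4/3)*p ≠ -4 ∧ (¬(5*h = -25 ∧ 2*p > 4))))


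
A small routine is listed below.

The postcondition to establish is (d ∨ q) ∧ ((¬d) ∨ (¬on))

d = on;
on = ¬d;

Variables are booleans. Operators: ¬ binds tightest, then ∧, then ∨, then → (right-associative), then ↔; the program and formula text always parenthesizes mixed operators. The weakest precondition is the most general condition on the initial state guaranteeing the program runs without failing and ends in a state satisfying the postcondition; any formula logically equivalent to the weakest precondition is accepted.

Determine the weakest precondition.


Working backward. After the program, (d ∨ q) ∧ ((¬d) ∨ (¬on)) must hold.
Before on := ¬d: d ∨ q
Before d := on: on ∨ q
Answer: WP = on ∨ q


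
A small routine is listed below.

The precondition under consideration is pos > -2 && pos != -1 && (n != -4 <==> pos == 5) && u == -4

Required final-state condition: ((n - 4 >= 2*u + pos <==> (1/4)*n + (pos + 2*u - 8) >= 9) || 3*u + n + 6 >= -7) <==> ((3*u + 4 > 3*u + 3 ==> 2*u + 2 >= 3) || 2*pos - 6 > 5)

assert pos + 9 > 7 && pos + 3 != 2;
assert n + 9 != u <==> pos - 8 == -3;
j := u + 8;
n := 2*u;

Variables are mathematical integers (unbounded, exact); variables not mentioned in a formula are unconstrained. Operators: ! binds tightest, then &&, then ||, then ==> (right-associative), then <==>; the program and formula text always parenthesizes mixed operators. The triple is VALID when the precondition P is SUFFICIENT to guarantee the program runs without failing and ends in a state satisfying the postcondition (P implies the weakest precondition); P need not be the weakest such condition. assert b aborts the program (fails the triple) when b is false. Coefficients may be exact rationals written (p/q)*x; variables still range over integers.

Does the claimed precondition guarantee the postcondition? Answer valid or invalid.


Working backward. After the program, the postcondition ((n - 4 >= 2*u + pos <==> (1/4)*n + (pos + 2*u - 8) >= 9) || 3*u + n + 6 >= -7) <==> ((3*u + 4 > 3*u + 3 ==> 2*u + 2 >= 3) || 2*pos - 6 > 5) must hold; in canonical form it is ((n >= pos + 2*u + 4 <==> (1/4)*n + pos + 2*u >= 17) || n + 3*u >= -13) <==> (2*u >= 1 || 2*pos > 11).
Before n := 2*u: ((pos <= -4 <==> pos + (5/2)*u >= 17) || 5*u >= -13) <==> (2*u >= 1 || 2*pos > 11)
Before j := u + 8: ((pos <= -4 <==> pos + (5/2)*u >= 17) || 5*u >= -13) <==> (2*u >= 1 || 2*pos > 11)
Before assert n + 9 != u <==> pos - 8 == -3: (n != u - 9 <==> pos == 5) && (((pos <= -4 <==> pos + (5/2)*u >= 17) || 5*u >= -13) <==> (2*u >= 1 || 2*pos > 11))
Before assert pos + 9 > 7 && pos + 3 != 2: pos > -2 && pos != -1 && (n != u - 9 <==> pos == 5) && (((pos <= -4 <==> pos + (5/2)*u >= 17) || 5*u >= -13) <==> (2*u >= 1 || 2*pos > 11))
The weakest precondition is pos > -2 && pos != -1 && (n != u - 9 <==> pos == 5) && (((pos <= -4 <==> pos + (5/2)*u >= 17) || 5*u >= -13) <==> (2*u >= 1 || 2*pos > 11)).
Check whether pos > -2 && pos != -1 && (n != -4 <==> pos == 5) && u == -4 implies it.
Countermodel: at the initial state n = -4, pos = 6, u = -4, the precondition holds but the weakest precondition fails.
Answer: invalid


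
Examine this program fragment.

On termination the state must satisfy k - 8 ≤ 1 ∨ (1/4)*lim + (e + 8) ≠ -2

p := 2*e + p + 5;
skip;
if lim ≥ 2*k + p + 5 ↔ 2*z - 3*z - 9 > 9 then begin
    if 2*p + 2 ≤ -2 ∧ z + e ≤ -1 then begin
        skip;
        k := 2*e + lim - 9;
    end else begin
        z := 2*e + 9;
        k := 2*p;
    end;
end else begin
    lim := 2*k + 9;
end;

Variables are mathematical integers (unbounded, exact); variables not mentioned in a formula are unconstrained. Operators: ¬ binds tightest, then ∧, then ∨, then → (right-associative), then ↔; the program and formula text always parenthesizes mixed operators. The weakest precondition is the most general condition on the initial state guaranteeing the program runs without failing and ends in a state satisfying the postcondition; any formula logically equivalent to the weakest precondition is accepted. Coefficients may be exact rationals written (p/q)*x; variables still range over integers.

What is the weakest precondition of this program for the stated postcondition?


Working backward. After the program, the postcondition k - 8 ≤ 1 ∨ (1/4)*lim + (e + 8) ≠ -2 must hold; in canonical form it is k ≤ 9 ∨ e + (1/4)*lim ≠ -10.
Then branch requires ((2*p ≤ -4 ∧ e + z ≤ -1) → (2*e + lim ≤ 18 ∨ e + (1/4)*lim ≠ -10)) ∧ ((¬(2*p ≤ -4 ∧ e + z ≤ -1)) → (2*p ≤ 9 ∨ e + (1/4)*lim ≠ -10)); else branch requires k ≤ 9 ∨ e + (1/2)*k ≠ -49/4.
Before the if: ((lim ≥ 2*k + p + 5 ↔ z < -18) → (((2*p ≤ -4 ∧ e + z ≤ -1) → (2*e + lim ≤ 18 ∨ e + (1/4)*lim ≠ -10)) ∧ ((¬(2*p ≤ -4 ∧ e + z ≤ -1)) → (2*p ≤ 9 ∨ e + (1/4)*lim ≠ -10)))) ∧ ((¬(lim ≥ 2*k + p + 5 ↔ z < -18)) → (k ≤ 9 ∨ e + (1/2)*k ≠ -49/4))
Before skip: ((lim ≥ 2*k + p + 5 ↔ z < -18) → (((2*p ≤ -4 ∧ e + z ≤ -1) → (2*e + lim ≤ 18 ∨ e + (1/4)*lim ≠ -10)) ∧ ((¬(2*p ≤ -4 ∧ e + z ≤ -1)) → (2*p ≤ 9 ∨ e + (1/4)*lim ≠ -10)))) ∧ ((¬(lim ≥ 2*k + p + 5 ↔ z < -18)) → (k ≤ 9 ∨ e + (1/2)*k ≠ -49/4))
Before p := 2*e + p + 5: ((lim ≥ 2*e + 2*k + p + 10 ↔ z < -18) → (((4*e + 2*p ≤ -14 ∧ e + z ≤ -1) → (2*e + lim ≤ 18 ∨ e + (1/4)*lim ≠ -10)) ∧ ((¬(4*e + 2*p ≤ -14 ∧ e + z ≤ -1)) → (4*e + 2*p ≤ -1 ∨ e + (1/4)*lim ≠ -10)))) ∧ ((¬(lim ≥ 2*e + 2*k + p + 10 ↔ z < -18)) → (k ≤ 9 ∨ e + (1/2)*k ≠ -49/4))
Answer: WP = ((lim ≥ 2*e + 2*k + p + 10 ↔ z < -18) → (((4*e + 2*p ≤ -14 ∧ e + z ≤ -1) → (2*e + lim ≤ 18 ∨ e + (1/4)*lim ≠ -10)) ∧ ((¬(4*e + 2*p ≤ -14 ∧ e + z ≤ -1)) → (4*e + 2*p ≤ -1 ∨ e + (1/4)*lim ≠ -10)))) ∧ ((¬(lim ≥ 2*e + 2*k + p + 10 ↔ z < -18)) → (k ≤ 9 ∨ e + (1/2)*k ≠ -49/4))


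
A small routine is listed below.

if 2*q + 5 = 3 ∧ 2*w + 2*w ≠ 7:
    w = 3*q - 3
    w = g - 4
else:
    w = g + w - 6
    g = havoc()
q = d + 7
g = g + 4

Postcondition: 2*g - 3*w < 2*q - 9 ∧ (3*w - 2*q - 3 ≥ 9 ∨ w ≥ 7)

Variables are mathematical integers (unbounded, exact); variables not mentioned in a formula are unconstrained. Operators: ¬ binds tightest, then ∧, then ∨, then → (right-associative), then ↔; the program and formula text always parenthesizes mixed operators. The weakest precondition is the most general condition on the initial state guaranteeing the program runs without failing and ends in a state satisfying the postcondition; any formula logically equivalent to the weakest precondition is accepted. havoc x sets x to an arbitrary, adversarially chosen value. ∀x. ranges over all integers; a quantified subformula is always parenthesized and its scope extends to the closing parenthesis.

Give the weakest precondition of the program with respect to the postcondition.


Working backward. After the program, the postcondition 2*g - 3*w < 2*q - 9 ∧ (3*w - 2*q - 3 ≥ 9 ∨ w ≥ 7) must hold; in canonical form it is 2*g < 2*q + 3*w - 9 ∧ (3*w ≥ 2*q + 12 ∨ w ≥ 7).
Before g := g + 4: 2*g < 2*q + 3*w - 17 ∧ (3*w ≥ 2*q + 12 ∨ w ≥ 7)
Before q := d + 7: 2*g < 2*d + 3*w - 3 ∧ (3*w ≥ 2*d + 26 ∨ w ≥ 7)
Then branch requires 2*d + g > 15 ∧ (3*g ≥ 2*d + 38 ∨ g ≥ 11); else branch requires ∀g_1. (2*g_1 < 2*d + 3*g + 3*w - 21 ∧ (3*g + 3*w ≥ 2*d + 44 ∨ g + w ≥ 13)).
Before the if: ((2*q = -2 ∧ 4*w ≠ 7) → (2*d + g > 15 ∧ (3*g ≥ 2*d + 38 ∨ g ≥ 11))) ∧ ((¬(2*q = -2 ∧ 4*w ≠ 7)) → (∀g_1. (2*g_1 < 2*d + 3*g + 3*w - 21 ∧ (3*g + 3*w ≥ 2*d + 44 ∨ g + w ≥ 13))))
Answer: WP = ((2*q = -2 ∧ 4*w ≠ 7) → (2*d + g > 15 ∧ (3*g ≥ 2*d + 38 ∨ g ≥ 11))) ∧ ((¬(2*q = -2 ∧ 4*w ≠ 7)) → (∀g_1. (2*g_1 < 2*d + 3*g + 3*w - 21 ∧ (3*g + 3*w ≥ 2*d + 44 ∨ g + w ≥ 13))))


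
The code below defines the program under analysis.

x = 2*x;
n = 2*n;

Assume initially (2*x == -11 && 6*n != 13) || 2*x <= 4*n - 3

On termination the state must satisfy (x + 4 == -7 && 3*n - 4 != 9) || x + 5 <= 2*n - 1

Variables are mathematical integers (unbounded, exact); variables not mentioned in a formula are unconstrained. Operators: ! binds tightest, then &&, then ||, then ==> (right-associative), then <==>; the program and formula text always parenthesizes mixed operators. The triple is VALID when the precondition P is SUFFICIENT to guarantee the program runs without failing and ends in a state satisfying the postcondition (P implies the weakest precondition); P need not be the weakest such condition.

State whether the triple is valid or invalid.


Working backward. After the program, the postcondition (x + 4 == -7 && 3*n - 4 != 9) || x + 5 <= 2*n - 1 must hold; in canonical form it is (x == -11 && 3*n != 13) || x <= 2*n - 6.
Before n := 2*n: (x == -11 && 6*n != 13) || x <= 4*n - 6
Before x := 2*x: (2*x == -11 && 6*n != 13) || 2*x <= 4*n - 6
The weakest precondition is (2*x == -11 && 6*n != 13) || 2*x <= 4*n - 6.
Check whether (2*x == -11 && 6*n != 13) || 2*x <= 4*n - 3 implies it.
Countermodel: at the initial state n = 1, x = 0, the precondition holds but the weakest precondition fails.
Answer: invalid


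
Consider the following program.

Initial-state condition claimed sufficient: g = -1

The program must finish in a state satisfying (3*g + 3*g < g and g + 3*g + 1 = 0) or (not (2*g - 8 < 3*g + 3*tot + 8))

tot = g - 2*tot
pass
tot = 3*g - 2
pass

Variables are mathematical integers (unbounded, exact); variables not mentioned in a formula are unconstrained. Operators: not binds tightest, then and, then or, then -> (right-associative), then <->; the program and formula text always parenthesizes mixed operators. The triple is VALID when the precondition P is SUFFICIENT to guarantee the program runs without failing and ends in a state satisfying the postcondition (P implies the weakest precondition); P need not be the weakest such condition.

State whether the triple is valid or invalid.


Working backward. After the program, the postcondition (3*g + 3*g < g and g + 3*g + 1 = 0) or (not (2*g - 8 < 3*g + 3*tot + 8)) must hold; in canonical form it is (5*g < 0 and 4*g = -1) or (not (g + 3*tot > -16)).
Before skip: (5*g < 0 and 4*g = -1) or (not (g + 3*tot > -16))
Before tot := 3*g - 2: (5*g < 0 and 4*g = -1) or (not (10*g > -10))
Before skip: (5*g < 0 and 4*g = -1) or (not (10*g > -10))
Before tot := g - 2*tot: (5*g < 0 and 4*g = -1) or (not (10*g > -10))
The weakest precondition is (5*g < 0 and 4*g = -1) or (not (10*g > -10)).
Check whether g = -1 implies it.
Every state satisfying the precondition satisfies the weakest precondition: the implication holds.
Answer: valid


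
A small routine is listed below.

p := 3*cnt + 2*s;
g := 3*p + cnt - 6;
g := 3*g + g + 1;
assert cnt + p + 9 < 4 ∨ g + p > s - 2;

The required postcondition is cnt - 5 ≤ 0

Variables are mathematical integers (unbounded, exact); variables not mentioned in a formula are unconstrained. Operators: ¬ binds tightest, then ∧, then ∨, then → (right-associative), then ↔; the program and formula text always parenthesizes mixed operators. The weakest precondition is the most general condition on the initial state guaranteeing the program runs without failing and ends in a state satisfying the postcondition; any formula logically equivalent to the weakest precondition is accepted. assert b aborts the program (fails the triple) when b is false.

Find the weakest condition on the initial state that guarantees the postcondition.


Working backward. After the program, the postcondition cnt - 5 ≤ 0 must hold; in canonical form it is cnt ≤ 5.
Before assert cnt + p + 9 < 4 ∨ g + p > s - 2: (cnt + p < -5 ∨ g + p > s - 2) ∧ cnt ≤ 5
Before g := 3*g + g + 1: (cnt + p < -5 ∨ 4*g + p > s - 3) ∧ cnt ≤ 5
Before g := 3*p + cnt - 6: (cnt + p < -5 ∨ 4*cnt + 13*p > s + 21) ∧ cnt ≤ 5
Before p := 3*cnt + 2*s: (4*cnt + 2*s < -5 ∨ 43*cnt + 25*s > 21) ∧ cnt ≤ 5
Answer: WP = (4*cnt + 2*s < -5 ∨ 43*cnt + 25*s > 21) ∧ cnt ≤ 5


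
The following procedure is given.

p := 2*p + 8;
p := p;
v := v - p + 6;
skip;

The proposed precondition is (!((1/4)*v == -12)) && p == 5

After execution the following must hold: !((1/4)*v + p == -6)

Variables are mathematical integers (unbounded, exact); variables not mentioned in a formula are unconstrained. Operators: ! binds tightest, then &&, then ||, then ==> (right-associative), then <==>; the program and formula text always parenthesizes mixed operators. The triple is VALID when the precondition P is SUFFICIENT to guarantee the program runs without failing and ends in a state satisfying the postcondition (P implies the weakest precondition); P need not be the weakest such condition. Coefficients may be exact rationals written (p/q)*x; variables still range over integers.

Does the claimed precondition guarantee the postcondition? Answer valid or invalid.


Working backward. After the program, the postcondition !((1/4)*v + p == -6) must hold; in canonical form it is !(p + (1/4)*v == -6).
Before skip: !(p + (1/4)*v == -6)
Before v := v - p + 6: !((3/4)*p + (1/4)*v == -15/2)
Before p := p: !((3/4)*p + (1/4)*v == -15/2)
Before p := 2*p + 8: !((3/2)*p + (1/4)*v == -27/2)
The weakest precondition is !((3/2)*p + (1/4)*v == -27/2).
Check whether (!((1/4)*v == -12)) && p == 5 implies it.
Countermodel: at the initial state p = 5, v = -84, the precondition holds but the weakest precondition fails.
Answer: invalid


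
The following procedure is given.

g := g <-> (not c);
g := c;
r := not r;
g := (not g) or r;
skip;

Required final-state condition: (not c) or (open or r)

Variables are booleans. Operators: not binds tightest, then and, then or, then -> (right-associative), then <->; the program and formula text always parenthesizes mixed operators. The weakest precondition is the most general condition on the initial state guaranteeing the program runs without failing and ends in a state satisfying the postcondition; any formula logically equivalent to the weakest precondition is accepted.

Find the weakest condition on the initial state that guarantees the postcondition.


Working backward. After the program, the postcondition (not c) or (open or r) must hold; in canonical form it is (not c) or open or r.
Before skip: (not c) or open or r
Before g := (not g) or r: (not c) or open or r
Before r := not r: (not c) or open or (not r)
Before g := c: (not c) or open or (not r)
Before g := g <-> (not c): (not c) or open or (not r)
Answer: WP = (not c) or open or (not r)


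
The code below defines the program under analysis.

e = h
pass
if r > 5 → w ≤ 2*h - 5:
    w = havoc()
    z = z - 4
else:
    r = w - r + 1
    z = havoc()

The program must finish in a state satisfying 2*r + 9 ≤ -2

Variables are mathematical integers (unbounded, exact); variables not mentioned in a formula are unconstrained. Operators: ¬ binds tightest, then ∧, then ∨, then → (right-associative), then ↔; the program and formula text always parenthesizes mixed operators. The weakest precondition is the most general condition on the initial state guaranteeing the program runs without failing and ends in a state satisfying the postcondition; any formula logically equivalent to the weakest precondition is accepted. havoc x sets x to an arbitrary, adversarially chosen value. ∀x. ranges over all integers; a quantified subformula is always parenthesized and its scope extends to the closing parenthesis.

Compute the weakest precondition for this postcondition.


Working backward. After the program, the postcondition 2*r + 9 ≤ -2 must hold; in canonical form it is 2*r ≤ -11.
Then branch requires 2*r ≤ -11; else branch requires 2*w ≤ 2*r - 13.
Before the if: ((r > 5 → w ≤ 2*h - 5) → 2*r ≤ -11) ∧ ((¬(r > 5 → w ≤ 2*h - 5)) → 2*w ≤ 2*r - 13)
Before skip: ((r > 5 → w ≤ 2*h - 5) → 2*r ≤ -11) ∧ ((¬(r > 5 → w ≤ 2*h - 5)) → 2*w ≤ 2*r - 13)
Before e := h: ((r > 5 → w ≤ 2*h - 5) → 2*r ≤ -11) ∧ ((¬(r > 5 → w ≤ 2*h - 5)) → 2*w ≤ 2*r - 13)
Answer: WP = ((r > 5 → w ≤ 2*h - 5) → 2*r ≤ -11) ∧ ((¬(r > 5 → w ≤ 2*h - 5)) → 2*w ≤ 2*r - 13)
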